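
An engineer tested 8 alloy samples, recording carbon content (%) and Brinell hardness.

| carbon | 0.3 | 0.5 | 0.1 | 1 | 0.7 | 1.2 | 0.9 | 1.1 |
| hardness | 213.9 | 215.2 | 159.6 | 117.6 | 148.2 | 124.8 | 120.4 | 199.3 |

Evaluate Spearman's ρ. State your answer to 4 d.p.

Rank carbon: 2, 3, 1, 6, 4, 8, 5, 7
Rank hardness: 7, 8, 5, 1, 4, 3, 2, 6
d = rank(carbon) − rank(hardness): -5, -5, -4, 5, 0, 5, 3, 1; Σd² = 126
ρ = 1 − 6Σd² / [n(n²−1)] = 1 − 6×126 / (8×63) = 1 − 756/504 ≈ -0.5000

-0.5000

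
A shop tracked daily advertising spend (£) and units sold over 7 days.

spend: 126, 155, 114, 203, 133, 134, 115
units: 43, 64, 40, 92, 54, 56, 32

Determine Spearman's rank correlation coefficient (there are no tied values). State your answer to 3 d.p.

Rank spend: 3, 6, 1, 7, 4, 5, 2
Rank units: 3, 6, 2, 7, 4, 5, 1
d = rank(spend) − rank(units): 0, 0, -1, 0, 0, 0, 1; Σd² = 2
ρ = 1 − 6Σd² / [n(n²−1)] = 1 − 6×2 / (7×48) = 1 − 12/336 ≈ 0.964

0.964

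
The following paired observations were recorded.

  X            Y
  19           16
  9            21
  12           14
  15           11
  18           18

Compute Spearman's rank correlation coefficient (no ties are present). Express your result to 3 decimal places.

-0.200

Rank X: 5, 1, 2, 3, 4
Rank Y: 3, 5, 2, 1, 4
d = rank(X) − rank(Y): 2, -4, 0, 2, 0; Σd² = 24
ρ = 1 − 6Σd² / [n(n²−1)] = 1 − 6×24 / (5×24) = 1 − 144/120 ≈ -0.200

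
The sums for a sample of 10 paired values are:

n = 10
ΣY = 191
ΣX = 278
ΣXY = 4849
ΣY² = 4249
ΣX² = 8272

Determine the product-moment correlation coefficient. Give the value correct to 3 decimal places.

-0.806

r = (nΣXY − ΣXΣY) / √[(nΣX² − (ΣX)²)(nΣY² − (ΣY)²)]
Numerator: 10×4849 − 278×191 = -4608
Denominator: √[(82720 − 77284)(42490 − 36481)] = √[5436 × 6009] = 5715.3236
r = -4608 / 5715.3236 ≈ -0.806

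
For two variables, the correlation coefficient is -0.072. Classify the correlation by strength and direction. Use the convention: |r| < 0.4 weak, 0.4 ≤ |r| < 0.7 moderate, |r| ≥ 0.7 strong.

weak negative

r = -0.072 < 0 so the relationship is negative.
|r| = 0.072, which falls in the weak range.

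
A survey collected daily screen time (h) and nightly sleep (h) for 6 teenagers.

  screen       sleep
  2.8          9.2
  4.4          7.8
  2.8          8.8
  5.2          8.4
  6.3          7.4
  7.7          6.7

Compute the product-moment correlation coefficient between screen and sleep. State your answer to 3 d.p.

n = 6, Σx = 29.2, Σy = 48.3, Σx² = 161.06, Σy² = 393.13, Σxy = 226.61
nΣxy − ΣxΣy = 1359.66 − 1410.36 = -50.7
nΣx² − (Σx)² = 966.36 − 852.64 = 113.72; nΣy² − (Σy)² = 2358.78 − 2332.89 = 25.89
r = -50.7 / √(113.72 × 25.89) = -50.7 / 54.2606 ≈ -0.934

-0.934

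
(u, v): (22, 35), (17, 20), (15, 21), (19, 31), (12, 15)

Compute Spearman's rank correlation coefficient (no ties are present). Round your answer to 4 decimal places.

Rank u: 5, 3, 2, 4, 1
Rank v: 5, 2, 3, 4, 1
d = rank(u) − rank(v): 0, 1, -1, 0, 0; Σd² = 2
ρ = 1 − 6Σd² / [n(n²−1)] = 1 − 6×2 / (5×24) = 1 − 12/120 ≈ 0.9000

0.9000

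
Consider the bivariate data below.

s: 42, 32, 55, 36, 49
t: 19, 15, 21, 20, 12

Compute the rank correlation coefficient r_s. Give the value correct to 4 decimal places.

Rank s: 3, 1, 5, 2, 4
Rank t: 3, 2, 5, 4, 1
d = rank(s) − rank(t): 0, -1, 0, -2, 3; Σd² = 14
ρ = 1 − 6Σd² / [n(n²−1)] = 1 − 6×14 / (5×24) = 1 − 84/120 ≈ 0.3000

0.3000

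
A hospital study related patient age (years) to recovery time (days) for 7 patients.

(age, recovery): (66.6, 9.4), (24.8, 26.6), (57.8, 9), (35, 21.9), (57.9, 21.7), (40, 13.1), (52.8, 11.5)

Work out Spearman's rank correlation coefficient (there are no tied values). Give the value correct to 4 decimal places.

-0.7143

Rank age: 7, 1, 5, 2, 6, 3, 4
Rank recovery: 2, 7, 1, 6, 5, 4, 3
d = rank(age) − rank(recovery): 5, -6, 4, -4, 1, -1, 1; Σd² = 96
ρ = 1 − 6Σd² / [n(n²−1)] = 1 − 6×96 / (7×48) = 1 − 576/336 ≈ -0.7143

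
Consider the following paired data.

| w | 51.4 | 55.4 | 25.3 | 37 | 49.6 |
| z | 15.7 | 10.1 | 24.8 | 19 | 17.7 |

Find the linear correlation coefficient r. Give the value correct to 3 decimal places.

n = 5, Σw = 218.7, Σz = 87.3, Σw² = 10180.37, Σz² = 1637.83, Σwz = 3574.88
nΣwz − ΣwΣz = 17874.4 − 19092.51 = -1218.11
nΣw² − (Σw)² = 50901.85 − 47829.69 = 3072.16; nΣz² − (Σz)² = 8189.15 − 7621.29 = 567.86
r = -1218.11 / √(3072.16 × 567.86) = -1218.11 / 1320.8167 ≈ -0.922

-0.922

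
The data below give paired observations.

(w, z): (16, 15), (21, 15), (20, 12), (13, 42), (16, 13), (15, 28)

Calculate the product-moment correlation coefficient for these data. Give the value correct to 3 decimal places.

n = 6, Σw = 101, Σz = 125, Σw² = 1747, Σz² = 3311, Σwz = 1969
nΣwz − ΣwΣz = 11814 − 12625 = -811
nΣw² − (Σw)² = 10482 − 10201 = 281; nΣz² − (Σz)² = 19866 − 15625 = 4241
r = -811 / √(281 × 4241) = -811 / 1091.6597 ≈ -0.743

-0.743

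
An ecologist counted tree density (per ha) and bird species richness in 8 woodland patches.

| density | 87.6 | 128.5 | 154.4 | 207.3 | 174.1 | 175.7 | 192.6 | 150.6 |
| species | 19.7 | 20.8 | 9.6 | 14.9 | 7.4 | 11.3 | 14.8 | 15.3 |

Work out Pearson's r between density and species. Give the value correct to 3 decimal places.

-0.549

n = 8, Σx = 1270.8, Σy = 113.8, Σx² = 211955.08, Σy² = 1770.48, Σxy = 17397.94
nΣxy − ΣxΣy = 139183.52 − 144617.04 = -5433.52
nΣx² − (Σx)² = 1695640.64 − 1614932.64 = 80708; nΣy² − (Σy)² = 14163.84 − 12950.44 = 1213.4
r = -5433.52 / √(80708 × 1213.4) = -5433.52 / 9896.0137 ≈ -0.549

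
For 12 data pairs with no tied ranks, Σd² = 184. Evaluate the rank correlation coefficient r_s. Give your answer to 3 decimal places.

0.357

ρ = 1 − 6Σd² / [n(n²−1)] = 1 − 6×184 / (12×143)
  = 1 − 1104/1716 = 1 − 0.6434 ≈ 0.357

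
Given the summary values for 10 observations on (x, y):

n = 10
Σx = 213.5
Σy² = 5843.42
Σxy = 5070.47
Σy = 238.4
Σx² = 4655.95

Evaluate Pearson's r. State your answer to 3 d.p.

r = (nΣxy − ΣxΣy) / √[(nΣx² − (Σx)²)(nΣy² − (Σy)²)]
Numerator: 10×5070.47 − 213.5×238.4 = -193.7
Denominator: √[(46559.5 − 45582.25)(58434.2 − 56834.56)] = √[977.25 × 1599.64] = 1250.2992
r = -193.7 / 1250.2992 ≈ -0.155

-0.155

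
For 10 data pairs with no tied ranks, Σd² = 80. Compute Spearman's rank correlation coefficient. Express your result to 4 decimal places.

0.5152

ρ = 1 − 6Σd² / [n(n²−1)] = 1 − 6×80 / (10×99)
  = 1 − 480/990 = 1 − 0.48485 ≈ 0.5152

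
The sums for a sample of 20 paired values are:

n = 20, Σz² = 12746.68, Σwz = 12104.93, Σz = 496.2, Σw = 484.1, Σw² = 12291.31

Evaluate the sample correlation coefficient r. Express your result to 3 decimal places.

r = (nΣwz − ΣwΣz) / √[(nΣw² − (Σw)²)(nΣz² − (Σz)²)]
Numerator: 20×12104.93 − 484.1×496.2 = 1888.18
Denominator: √[(245826.2 − 234352.81)(254933.6 − 246214.44)] = √[11473.39 × 8719.16] = 10001.9160
r = 1888.18 / 10001.9160 ≈ 0.189

0.189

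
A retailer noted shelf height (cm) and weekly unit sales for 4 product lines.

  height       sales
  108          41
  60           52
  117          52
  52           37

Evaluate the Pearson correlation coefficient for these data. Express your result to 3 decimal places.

0.293

n = 4, Σx = 337, Σy = 182, Σx² = 31657, Σy² = 8458, Σxy = 15556
nΣxy − ΣxΣy = 62224 − 61334 = 890
nΣx² − (Σx)² = 126628 − 113569 = 13059; nΣy² − (Σy)² = 33832 − 33124 = 708
r = 890 / √(13059 × 708) = 890 / 3040.6861 ≈ 0.293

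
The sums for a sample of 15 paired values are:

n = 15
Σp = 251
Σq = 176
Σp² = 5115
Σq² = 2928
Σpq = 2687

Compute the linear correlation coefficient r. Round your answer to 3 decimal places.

r = (nΣpq − ΣpΣq) / √[(nΣp² − (Σp)²)(nΣq² − (Σq)²)]
Numerator: 15×2687 − 251×176 = -3871
Denominator: √[(76725 − 63001)(43920 − 30976)] = √[13724 × 12944] = 13328.2953
r = -3871 / 13328.2953 ≈ -0.290

-0.290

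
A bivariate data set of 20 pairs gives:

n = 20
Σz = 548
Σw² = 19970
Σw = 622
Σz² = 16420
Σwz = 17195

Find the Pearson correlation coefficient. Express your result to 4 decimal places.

r = (nΣwz − ΣwΣz) / √[(nΣw² − (Σw)²)(nΣz² − (Σz)²)]
Numerator: 20×17195 − 622×548 = 3044
Denominator: √[(399400 − 386884)(328400 − 300304)] = √[12516 × 28096] = 18752.3208
r = 3044 / 18752.3208 ≈ 0.1623

0.1623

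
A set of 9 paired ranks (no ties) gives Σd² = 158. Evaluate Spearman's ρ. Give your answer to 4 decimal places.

ρ = 1 − 6Σd² / [n(n²−1)] = 1 − 6×158 / (9×80)
  = 1 − 948/720 = 1 − 1.31667 ≈ -0.3167

-0.3167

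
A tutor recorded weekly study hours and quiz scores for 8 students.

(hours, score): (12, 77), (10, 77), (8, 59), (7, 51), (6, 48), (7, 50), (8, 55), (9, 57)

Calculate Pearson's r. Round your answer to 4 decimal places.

n = 8, Σx = 67, Σy = 474, Σx² = 587, Σy² = 29018, Σxy = 4114
nΣxy − ΣxΣy = 32912 − 31758 = 1154
nΣx² − (Σx)² = 4696 − 4489 = 207; nΣy² − (Σy)² = 232144 − 224676 = 7468
r = 1154 / √(207 × 7468) = 1154 / 1243.3326 ≈ 0.9282

0.9282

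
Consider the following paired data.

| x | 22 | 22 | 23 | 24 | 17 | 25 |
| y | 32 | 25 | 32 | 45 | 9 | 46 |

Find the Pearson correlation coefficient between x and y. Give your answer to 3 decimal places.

0.960

n = 6, Σx = 133, Σy = 189, Σx² = 2987, Σy² = 6895, Σxy = 4373
nΣxy − ΣxΣy = 26238 − 25137 = 1101
nΣx² − (Σx)² = 17922 − 17689 = 233; nΣy² − (Σy)² = 41370 − 35721 = 5649
r = 1101 / √(233 × 5649) = 1101 / 1147.2650 ≈ 0.960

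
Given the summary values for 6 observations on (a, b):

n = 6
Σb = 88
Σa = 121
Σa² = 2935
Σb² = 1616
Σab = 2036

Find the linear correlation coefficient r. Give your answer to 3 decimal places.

r = (nΣab − ΣaΣb) / √[(nΣa² − (Σa)²)(nΣb² − (Σb)²)]
Numerator: 6×2036 − 121×88 = 1568
Denominator: √[(17610 − 14641)(9696 − 7744)] = √[2969 × 1952] = 2407.3820
r = 1568 / 2407.3820 ≈ 0.651

0.651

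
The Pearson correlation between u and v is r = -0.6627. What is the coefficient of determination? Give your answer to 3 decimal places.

r² = (-0.6627)² = 0.439

0.439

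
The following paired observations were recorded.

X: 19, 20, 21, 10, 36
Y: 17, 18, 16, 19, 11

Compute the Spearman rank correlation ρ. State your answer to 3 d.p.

Rank X: 2, 3, 4, 1, 5
Rank Y: 3, 4, 2, 5, 1
d = rank(X) − rank(Y): -1, -1, 2, -4, 4; Σd² = 38
ρ = 1 − 6Σd² / [n(n²−1)] = 1 − 6×38 / (5×24) = 1 − 228/120 ≈ -0.900

-0.900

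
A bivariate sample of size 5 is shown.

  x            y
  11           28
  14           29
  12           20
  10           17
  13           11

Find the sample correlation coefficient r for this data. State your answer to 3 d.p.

n = 5, Σx = 60, Σy = 105, Σx² = 730, Σy² = 2435, Σxy = 1267
nΣxy − ΣxΣy = 6335 − 6300 = 35
nΣx² − (Σx)² = 3650 − 3600 = 50; nΣy² − (Σy)² = 12175 − 11025 = 1150
r = 35 / √(50 × 1150) = 35 / 239.7916 ≈ 0.146

0.146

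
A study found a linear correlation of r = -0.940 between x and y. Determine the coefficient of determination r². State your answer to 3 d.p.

0.884

r² = (-0.940)² = 0.884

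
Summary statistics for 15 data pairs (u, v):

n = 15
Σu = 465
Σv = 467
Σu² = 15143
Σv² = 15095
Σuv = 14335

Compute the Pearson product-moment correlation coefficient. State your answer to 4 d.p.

r = (nΣuv − ΣuΣv) / √[(nΣu² − (Σu)²)(nΣv² − (Σv)²)]
Numerator: 15×14335 − 465×467 = -2130
Denominator: √[(227145 − 216225)(226425 − 218089)] = √[10920 × 8336] = 9540.9182
r = -2130 / 9540.9182 ≈ -0.2232

-0.2232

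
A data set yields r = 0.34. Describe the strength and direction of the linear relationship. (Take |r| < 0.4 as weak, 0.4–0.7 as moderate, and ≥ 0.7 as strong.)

r = 0.34 > 0 so the relationship is positive.
|r| = 0.34, which falls in the weak range.

weak positive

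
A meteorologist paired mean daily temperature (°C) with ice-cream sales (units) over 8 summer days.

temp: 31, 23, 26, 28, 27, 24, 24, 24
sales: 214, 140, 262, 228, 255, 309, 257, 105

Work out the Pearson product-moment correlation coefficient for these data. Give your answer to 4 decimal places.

n = 8, Σx = 207, Σy = 1770, Σx² = 5407, Σy² = 423604, Σxy = 46039
nΣxy − ΣxΣy = 368312 − 366390 = 1922
nΣx² − (Σx)² = 43256 − 42849 = 407; nΣy² − (Σy)² = 3388832 − 3132900 = 255932
r = 1922 / √(407 × 255932) = 1922 / 10206.0925 ≈ 0.1883

0.1883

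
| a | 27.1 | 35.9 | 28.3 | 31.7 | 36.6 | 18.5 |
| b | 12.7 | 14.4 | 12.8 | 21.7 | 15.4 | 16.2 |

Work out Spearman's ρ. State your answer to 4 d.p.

0.1429

Rank a: 2, 5, 3, 4, 6, 1
Rank b: 1, 3, 2, 6, 4, 5
d = rank(a) − rank(b): 1, 2, 1, -2, 2, -4; Σd² = 30
ρ = 1 − 6Σd² / [n(n²−1)] = 1 − 6×30 / (6×35) = 1 − 180/210 ≈ 0.1429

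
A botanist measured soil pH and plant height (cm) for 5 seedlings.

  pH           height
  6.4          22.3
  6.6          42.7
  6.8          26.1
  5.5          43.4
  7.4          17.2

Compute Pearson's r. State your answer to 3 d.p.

n = 5, Σx = 32.7, Σy = 151.7, Σx² = 215.77, Σy² = 5181.19, Σxy = 968
nΣxy − ΣxΣy = 4840 − 4960.59 = -120.59
nΣx² − (Σx)² = 1078.85 − 1069.29 = 9.56; nΣy² − (Σy)² = 25905.95 − 23012.89 = 2893.06
r = -120.59 / √(9.56 × 2893.06) = -120.59 / 166.3059 ≈ -0.725

-0.725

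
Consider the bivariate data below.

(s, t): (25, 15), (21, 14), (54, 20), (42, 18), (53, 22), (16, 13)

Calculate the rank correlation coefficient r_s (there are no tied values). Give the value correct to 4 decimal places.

0.9429

Rank s: 3, 2, 6, 4, 5, 1
Rank t: 3, 2, 5, 4, 6, 1
d = rank(s) − rank(t): 0, 0, 1, 0, -1, 0; Σd² = 2
ρ = 1 − 6Σd² / [n(n²−1)] = 1 − 6×2 / (6×35) = 1 − 12/210 ≈ 0.9429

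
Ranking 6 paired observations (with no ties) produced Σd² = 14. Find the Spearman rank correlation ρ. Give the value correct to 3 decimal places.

0.600

ρ = 1 − 6Σd² / [n(n²−1)] = 1 − 6×14 / (6×35)
  = 1 − 84/210 = 1 − 0.4000 ≈ 0.600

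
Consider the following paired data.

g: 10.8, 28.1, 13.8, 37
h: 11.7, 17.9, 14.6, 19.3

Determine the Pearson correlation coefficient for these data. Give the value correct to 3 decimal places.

0.961

n = 4, Σg = 89.7, Σh = 63.5, Σg² = 2465.69, Σh² = 1042.95, Σgh = 1544.93
nΣgh − ΣgΣh = 6179.72 − 5695.95 = 483.77
nΣg² − (Σg)² = 9862.76 − 8046.09 = 1816.67; nΣh² − (Σh)² = 4171.8 − 4032.25 = 139.55
r = 483.77 / √(1816.67 × 139.55) = 483.77 / 503.5040 ≈ 0.961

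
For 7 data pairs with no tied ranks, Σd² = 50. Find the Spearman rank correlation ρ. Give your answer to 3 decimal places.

0.107

ρ = 1 − 6Σd² / [n(n²−1)] = 1 − 6×50 / (7×48)
  = 1 − 300/336 = 1 − 0.8929 ≈ 0.107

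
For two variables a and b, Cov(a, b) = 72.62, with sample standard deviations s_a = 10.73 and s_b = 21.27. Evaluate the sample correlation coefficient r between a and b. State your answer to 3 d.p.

r = Cov(a,b) / (s_a · s_b) = 72.62 / (10.73 × 21.27)
  = 72.62 / 228.2271 ≈ 0.318

0.318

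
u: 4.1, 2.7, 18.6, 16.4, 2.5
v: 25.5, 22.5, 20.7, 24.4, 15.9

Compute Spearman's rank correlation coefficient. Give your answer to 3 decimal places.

0.300

Rank u: 3, 2, 5, 4, 1
Rank v: 5, 3, 2, 4, 1
d = rank(u) − rank(v): -2, -1, 3, 0, 0; Σd² = 14
ρ = 1 − 6Σd² / [n(n²−1)] = 1 − 6×14 / (5×24) = 1 − 84/120 ≈ 0.300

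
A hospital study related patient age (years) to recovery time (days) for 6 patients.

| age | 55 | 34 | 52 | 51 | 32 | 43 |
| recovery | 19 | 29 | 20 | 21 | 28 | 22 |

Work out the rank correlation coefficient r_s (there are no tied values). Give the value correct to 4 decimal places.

-0.9429

Rank age: 6, 2, 5, 4, 1, 3
Rank recovery: 1, 6, 2, 3, 5, 4
d = rank(age) − rank(recovery): 5, -4, 3, 1, -4, -1; Σd² = 68
ρ = 1 − 6Σd² / [n(n²−1)] = 1 − 6×68 / (6×35) = 1 − 408/210 ≈ -0.9429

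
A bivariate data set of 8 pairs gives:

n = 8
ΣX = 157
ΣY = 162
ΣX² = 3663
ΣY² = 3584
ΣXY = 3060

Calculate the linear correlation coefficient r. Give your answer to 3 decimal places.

r = (nΣXY − ΣXΣY) / √[(nΣX² − (ΣX)²)(nΣY² − (ΣY)²)]
Numerator: 8×3060 − 157×162 = -954
Denominator: √[(29304 − 24649)(28672 − 26244)] = √[4655 × 2428] = 3361.8953
r = -954 / 3361.8953 ≈ -0.284

-0.284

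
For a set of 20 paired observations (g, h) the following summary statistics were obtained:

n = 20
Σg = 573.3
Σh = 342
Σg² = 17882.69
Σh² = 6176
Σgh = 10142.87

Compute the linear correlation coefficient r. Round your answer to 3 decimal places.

r = (nΣgh − ΣgΣh) / √[(nΣg² − (Σg)²)(nΣh² − (Σh)²)]
Numerator: 20×10142.87 − 573.3×342 = 6788.8
Denominator: √[(357653.8 − 328672.89)(123520 − 116964)] = √[28980.91 × 6556] = 13784.0069
r = 6788.8 / 13784.0069 ≈ 0.493

0.493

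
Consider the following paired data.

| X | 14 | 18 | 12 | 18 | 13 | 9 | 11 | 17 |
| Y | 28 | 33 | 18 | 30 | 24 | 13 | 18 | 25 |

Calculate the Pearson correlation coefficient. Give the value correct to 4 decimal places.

0.9166

n = 8, ΣX = 112, ΣY = 189, ΣX² = 1648, ΣY² = 4791, ΣXY = 2794
nΣXY − ΣXΣY = 22352 − 21168 = 1184
nΣX² − (ΣX)² = 13184 − 12544 = 640; nΣY² − (ΣY)² = 38328 − 35721 = 2607
r = 1184 / √(640 × 2607) = 1184 / 1291.6966 ≈ 0.9166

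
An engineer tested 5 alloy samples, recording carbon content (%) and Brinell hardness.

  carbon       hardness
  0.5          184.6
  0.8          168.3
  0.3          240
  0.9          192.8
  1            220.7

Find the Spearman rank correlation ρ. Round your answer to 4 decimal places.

-0.1000

Rank carbon: 2, 3, 1, 4, 5
Rank hardness: 2, 1, 5, 3, 4
d = rank(carbon) − rank(hardness): 0, 2, -4, 1, 1; Σd² = 22
ρ = 1 − 6Σd² / [n(n²−1)] = 1 − 6×22 / (5×24) = 1 − 132/120 ≈ -0.1000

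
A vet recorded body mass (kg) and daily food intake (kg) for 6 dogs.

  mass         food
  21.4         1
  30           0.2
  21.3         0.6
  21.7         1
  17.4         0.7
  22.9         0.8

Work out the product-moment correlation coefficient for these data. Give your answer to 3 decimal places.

-0.670

n = 6, Σx = 134.7, Σy = 4.3, Σx² = 3109.71, Σy² = 3.53, Σxy = 92.38
nΣxy − ΣxΣy = 554.28 − 579.21 = -24.93
nΣx² − (Σx)² = 18658.26 − 18144.09 = 514.17; nΣy² − (Σy)² = 21.18 − 18.49 = 2.69
r = -24.93 / √(514.17 × 2.69) = -24.93 / 37.1903 ≈ -0.670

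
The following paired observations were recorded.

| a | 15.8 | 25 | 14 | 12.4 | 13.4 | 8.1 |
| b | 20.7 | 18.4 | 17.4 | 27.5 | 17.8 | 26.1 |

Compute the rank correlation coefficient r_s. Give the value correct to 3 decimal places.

-0.486

Rank a: 5, 6, 4, 2, 3, 1
Rank b: 4, 3, 1, 6, 2, 5
d = rank(a) − rank(b): 1, 3, 3, -4, 1, -4; Σd² = 52
ρ = 1 − 6Σd² / [n(n²−1)] = 1 − 6×52 / (6×35) = 1 − 312/210 ≈ -0.486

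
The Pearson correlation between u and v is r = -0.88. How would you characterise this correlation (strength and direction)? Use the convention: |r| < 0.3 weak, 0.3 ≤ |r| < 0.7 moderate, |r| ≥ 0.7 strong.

strong negative

r = -0.88 < 0 so the relationship is negative.
|r| = 0.88, which falls in the strong range.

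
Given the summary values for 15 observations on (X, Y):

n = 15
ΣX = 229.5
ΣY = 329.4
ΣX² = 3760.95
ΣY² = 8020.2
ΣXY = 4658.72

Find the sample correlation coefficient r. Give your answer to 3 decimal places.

-0.860

r = (nΣXY − ΣXΣY) / √[(nΣX² − (ΣX)²)(nΣY² − (ΣY)²)]
Numerator: 15×4658.72 − 229.5×329.4 = -5716.5
Denominator: √[(56414.25 − 52670.25)(120303 − 108504.36)] = √[3744 × 11798.64] = 6646.3605
r = -5716.5 / 6646.3605 ≈ -0.860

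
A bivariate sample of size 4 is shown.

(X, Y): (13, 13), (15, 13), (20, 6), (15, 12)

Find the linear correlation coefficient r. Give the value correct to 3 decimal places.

n = 4, ΣX = 63, ΣY = 44, ΣX² = 1019, ΣY² = 518, ΣXY = 664
nΣXY − ΣXΣY = 2656 − 2772 = -116
nΣX² − (ΣX)² = 4076 − 3969 = 107; nΣY² − (ΣY)² = 2072 − 1936 = 136
r = -116 / √(107 × 136) = -116 / 120.6317 ≈ -0.962

-0.962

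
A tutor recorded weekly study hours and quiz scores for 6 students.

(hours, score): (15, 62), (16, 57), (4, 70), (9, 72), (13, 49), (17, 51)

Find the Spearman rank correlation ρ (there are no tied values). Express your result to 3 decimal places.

Rank hours: 4, 5, 1, 2, 3, 6
Rank score: 4, 3, 5, 6, 1, 2
d = rank(hours) − rank(score): 0, 2, -4, -4, 2, 4; Σd² = 56
ρ = 1 − 6Σd² / [n(n²−1)] = 1 − 6×56 / (6×35) = 1 − 336/210 ≈ -0.600

-0.600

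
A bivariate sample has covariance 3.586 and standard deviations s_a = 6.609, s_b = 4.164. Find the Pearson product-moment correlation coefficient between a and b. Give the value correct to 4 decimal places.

r = Cov(a,b) / (s_a · s_b) = 3.586 / (6.609 × 4.164)
  = 3.586 / 27.5199 ≈ 0.1303

0.1303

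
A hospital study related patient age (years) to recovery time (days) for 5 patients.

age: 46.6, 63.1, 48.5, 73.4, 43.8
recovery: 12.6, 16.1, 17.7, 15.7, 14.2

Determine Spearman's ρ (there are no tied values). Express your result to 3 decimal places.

0.500

Rank age: 2, 4, 3, 5, 1
Rank recovery: 1, 4, 5, 3, 2
d = rank(age) − rank(recovery): 1, 0, -2, 2, -1; Σd² = 10
ρ = 1 − 6Σd² / [n(n²−1)] = 1 − 6×10 / (5×24) = 1 − 60/120 ≈ 0.500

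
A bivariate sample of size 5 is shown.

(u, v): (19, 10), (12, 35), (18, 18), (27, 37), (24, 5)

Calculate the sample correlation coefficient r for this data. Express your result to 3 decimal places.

-0.140

n = 5, Σu = 100, Σv = 105, Σu² = 2134, Σv² = 3043, Σuv = 2053
nΣuv − ΣuΣv = 10265 − 10500 = -235
nΣu² − (Σu)² = 10670 − 10000 = 670; nΣv² − (Σv)² = 15215 − 11025 = 4190
r = -235 / √(670 × 4190) = -235 / 1675.4999 ≈ -0.140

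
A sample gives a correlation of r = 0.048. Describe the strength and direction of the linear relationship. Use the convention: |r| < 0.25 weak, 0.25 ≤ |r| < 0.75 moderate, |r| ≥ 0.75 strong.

weak positive

r = 0.048 > 0 so the relationship is positive.
|r| = 0.048, which falls in the weak range.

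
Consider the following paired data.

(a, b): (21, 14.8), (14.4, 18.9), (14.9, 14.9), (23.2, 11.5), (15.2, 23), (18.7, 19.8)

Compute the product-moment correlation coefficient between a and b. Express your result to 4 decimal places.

n = 6, Σa = 107.4, Σb = 102.9, Σa² = 1989.34, Σb² = 1851.55, Σab = 1791.63
nΣab − ΣaΣb = 10749.78 − 11051.46 = -301.68
nΣa² − (Σa)² = 11936.04 − 11534.76 = 401.28; nΣb² − (Σb)² = 11109.3 − 10588.41 = 520.89
r = -301.68 / √(401.28 × 520.89) = -301.68 / 457.1900 ≈ -0.6599

-0.6599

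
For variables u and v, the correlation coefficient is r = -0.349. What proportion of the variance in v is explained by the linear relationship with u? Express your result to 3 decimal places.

r² = (-0.349)² = 0.122

0.122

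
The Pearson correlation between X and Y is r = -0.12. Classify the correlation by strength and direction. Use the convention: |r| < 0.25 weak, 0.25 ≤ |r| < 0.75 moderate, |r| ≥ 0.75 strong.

weak negative

r = -0.12 < 0 so the relationship is negative.
|r| = 0.12, which falls in the weak range.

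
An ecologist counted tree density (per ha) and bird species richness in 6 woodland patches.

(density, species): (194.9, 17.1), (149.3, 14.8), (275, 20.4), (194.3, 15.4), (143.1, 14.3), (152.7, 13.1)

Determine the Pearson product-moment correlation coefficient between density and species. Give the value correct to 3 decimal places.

n = 6, Σx = 1109.3, Σy = 95.1, Σx² = 217448.89, Σy² = 1540.87, Σxy = 18191.35
nΣxy − ΣxΣy = 109148.1 − 105494.43 = 3653.67
nΣx² − (Σx)² = 1304693.34 − 1230546.49 = 74146.85; nΣy² − (Σy)² = 9245.22 − 9044.01 = 201.21
r = 3653.67 / √(74146.85 × 201.21) = 3653.67 / 3862.5235 ≈ 0.946

0.946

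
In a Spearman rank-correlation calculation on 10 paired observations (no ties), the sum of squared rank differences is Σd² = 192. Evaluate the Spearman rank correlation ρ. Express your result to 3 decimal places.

-0.164

ρ = 1 − 6Σd² / [n(n²−1)] = 1 − 6×192 / (10×99)
  = 1 − 1152/990 = 1 − 1.1636 ≈ -0.164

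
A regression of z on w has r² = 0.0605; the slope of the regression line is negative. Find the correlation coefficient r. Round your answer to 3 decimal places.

-0.246

|r| = √0.0605 = 0.246
The association is negative, so r = −0.246.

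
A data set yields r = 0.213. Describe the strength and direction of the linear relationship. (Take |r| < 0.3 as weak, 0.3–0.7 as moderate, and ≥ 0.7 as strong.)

weak positive

r = 0.213 > 0 so the relationship is positive.
|r| = 0.213, which falls in the weak range.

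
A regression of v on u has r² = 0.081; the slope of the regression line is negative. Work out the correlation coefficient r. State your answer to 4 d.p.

-0.2846

|r| = √0.081 = 0.2846
The association is negative, so r = −0.2846.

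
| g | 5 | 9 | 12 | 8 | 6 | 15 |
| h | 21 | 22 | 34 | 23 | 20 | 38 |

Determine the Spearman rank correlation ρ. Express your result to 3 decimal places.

0.886

Rank g: 1, 4, 5, 3, 2, 6
Rank h: 2, 3, 5, 4, 1, 6
d = rank(g) − rank(h): -1, 1, 0, -1, 1, 0; Σd² = 4
ρ = 1 − 6Σd² / [n(n²−1)] = 1 − 6×4 / (6×35) = 1 − 24/210 ≈ 0.886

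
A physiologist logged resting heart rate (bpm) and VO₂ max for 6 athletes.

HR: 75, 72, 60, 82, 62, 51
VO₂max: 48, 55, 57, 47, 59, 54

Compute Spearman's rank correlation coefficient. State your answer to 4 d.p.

-0.6000

Rank HR: 5, 4, 2, 6, 3, 1
Rank VO₂max: 2, 4, 5, 1, 6, 3
d = rank(HR) − rank(VO₂max): 3, 0, -3, 5, -3, -2; Σd² = 56
ρ = 1 − 6Σd² / [n(n²−1)] = 1 − 6×56 / (6×35) = 1 − 336/210 ≈ -0.6000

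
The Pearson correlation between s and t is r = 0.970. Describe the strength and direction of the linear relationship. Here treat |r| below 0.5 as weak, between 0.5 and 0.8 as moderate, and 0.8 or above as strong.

r = 0.970 > 0 so the relationship is positive.
|r| = 0.970, which falls in the strong range.

strong positive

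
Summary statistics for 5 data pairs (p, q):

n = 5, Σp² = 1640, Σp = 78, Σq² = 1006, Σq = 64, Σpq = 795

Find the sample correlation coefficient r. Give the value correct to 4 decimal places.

r = (nΣpq − ΣpΣq) / √[(nΣp² − (Σp)²)(nΣq² − (Σq)²)]
Numerator: 5×795 − 78×64 = -1017
Denominator: √[(8200 − 6084)(5030 − 4096)] = √[2116 × 934] = 1405.8250
r = -1017 / 1405.8250 ≈ -0.7234

-0.7234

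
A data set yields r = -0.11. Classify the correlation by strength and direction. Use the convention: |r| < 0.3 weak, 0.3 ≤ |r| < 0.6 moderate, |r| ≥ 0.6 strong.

weak negative

r = -0.11 < 0 so the relationship is negative.
|r| = 0.11, which falls in the weak range.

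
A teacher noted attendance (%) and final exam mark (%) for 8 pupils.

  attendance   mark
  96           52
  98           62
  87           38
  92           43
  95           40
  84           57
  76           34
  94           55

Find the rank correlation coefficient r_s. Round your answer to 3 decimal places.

Rank attendance: 7, 8, 3, 4, 6, 2, 1, 5
Rank mark: 5, 8, 2, 4, 3, 7, 1, 6
d = rank(attendance) − rank(mark): 2, 0, 1, 0, 3, -5, 0, -1; Σd² = 40
ρ = 1 − 6Σd² / [n(n²−1)] = 1 − 6×40 / (8×63) = 1 − 240/504 ≈ 0.524

0.524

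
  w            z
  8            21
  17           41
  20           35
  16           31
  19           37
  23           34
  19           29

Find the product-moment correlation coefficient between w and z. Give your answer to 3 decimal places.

n = 7, Σw = 122, Σz = 228, Σw² = 2260, Σz² = 7674, Σwz = 4097
nΣwz − ΣwΣz = 28679 − 27816 = 863
nΣw² − (Σw)² = 15820 − 14884 = 936; nΣz² − (Σz)² = 53718 − 51984 = 1734
r = 863 / √(936 × 1734) = 863 / 1273.9796 ≈ 0.677

0.677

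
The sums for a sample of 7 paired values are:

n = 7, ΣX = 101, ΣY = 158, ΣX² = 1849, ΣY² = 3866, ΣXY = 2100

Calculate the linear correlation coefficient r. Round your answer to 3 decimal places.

-0.524

r = (nΣXY − ΣXΣY) / √[(nΣX² − (ΣX)²)(nΣY² − (ΣY)²)]
Numerator: 7×2100 − 101×158 = -1258
Denominator: √[(12943 − 10201)(27062 − 24964)] = √[2742 × 2098] = 2398.4820
r = -1258 / 2398.4820 ≈ -0.524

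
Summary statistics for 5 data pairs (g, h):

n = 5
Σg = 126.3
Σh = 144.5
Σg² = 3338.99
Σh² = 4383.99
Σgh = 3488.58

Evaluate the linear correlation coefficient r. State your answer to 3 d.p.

-0.919

r = (nΣgh − ΣgΣh) / √[(nΣg² − (Σg)²)(nΣh² − (Σh)²)]
Numerator: 5×3488.58 − 126.3×144.5 = -807.45
Denominator: √[(16694.95 − 15951.69)(21919.95 − 20880.25)] = √[743.26 × 1039.7] = 879.0719
r = -807.45 / 879.0719 ≈ -0.919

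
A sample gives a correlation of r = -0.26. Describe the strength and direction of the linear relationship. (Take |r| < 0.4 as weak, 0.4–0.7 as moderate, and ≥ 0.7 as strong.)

weak negative

r = -0.26 < 0 so the relationship is negative.
|r| = 0.26, which falls in the weak range.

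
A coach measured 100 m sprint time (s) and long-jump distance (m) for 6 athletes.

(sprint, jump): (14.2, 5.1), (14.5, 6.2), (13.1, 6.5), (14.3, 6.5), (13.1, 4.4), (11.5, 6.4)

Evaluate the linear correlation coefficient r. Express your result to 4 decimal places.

n = 6, Σx = 80.7, Σy = 35.1, Σx² = 1091.85, Σy² = 209.27, Σxy = 471.66
nΣxy − ΣxΣy = 2829.96 − 2832.57 = -2.61
nΣx² − (Σx)² = 6551.1 − 6512.49 = 38.61; nΣy² − (Σy)² = 1255.62 − 1232.01 = 23.61
r = -2.61 / √(38.61 × 23.61) = -2.61 / 30.1924 ≈ -0.0864

-0.0864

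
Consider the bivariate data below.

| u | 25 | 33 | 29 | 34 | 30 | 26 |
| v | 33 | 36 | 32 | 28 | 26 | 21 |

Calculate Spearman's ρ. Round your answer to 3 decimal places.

Rank u: 1, 5, 3, 6, 4, 2
Rank v: 5, 6, 4, 3, 2, 1
d = rank(u) − rank(v): -4, -1, -1, 3, 2, 1; Σd² = 32
ρ = 1 − 6Σd² / [n(n²−1)] = 1 − 6×32 / (6×35) = 1 − 192/210 ≈ 0.086

0.086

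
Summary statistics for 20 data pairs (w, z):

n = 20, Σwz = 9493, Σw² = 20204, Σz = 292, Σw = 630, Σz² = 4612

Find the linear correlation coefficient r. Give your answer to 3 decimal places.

0.834

r = (nΣwz − ΣwΣz) / √[(nΣw² − (Σw)²)(nΣz² − (Σz)²)]
Numerator: 20×9493 − 630×292 = 5900
Denominator: √[(404080 − 396900)(92240 − 85264)] = √[7180 × 6976] = 7077.2650
r = 5900 / 7077.2650 ≈ 0.834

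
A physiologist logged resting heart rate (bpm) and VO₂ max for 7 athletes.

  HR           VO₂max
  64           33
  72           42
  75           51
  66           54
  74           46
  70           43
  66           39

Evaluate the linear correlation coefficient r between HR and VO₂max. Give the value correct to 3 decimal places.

n = 7, Σx = 487, Σy = 308, Σx² = 33993, Σy² = 13856, Σxy = 21513
nΣxy − ΣxΣy = 150591 − 149996 = 595
nΣx² − (Σx)² = 237951 − 237169 = 782; nΣy² − (Σy)² = 96992 − 94864 = 2128
r = 595 / √(782 × 2128) = 595 / 1289.9984 ≈ 0.461

0.461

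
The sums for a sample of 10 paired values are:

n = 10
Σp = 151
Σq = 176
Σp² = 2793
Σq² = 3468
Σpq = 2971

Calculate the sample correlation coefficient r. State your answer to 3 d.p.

r = (nΣpq − ΣpΣq) / √[(nΣp² − (Σp)²)(nΣq² − (Σq)²)]
Numerator: 10×2971 − 151×176 = 3134
Denominator: √[(27930 − 22801)(34680 − 30976)] = √[5129 × 3704] = 4358.6484
r = 3134 / 4358.6484 ≈ 0.719

0.719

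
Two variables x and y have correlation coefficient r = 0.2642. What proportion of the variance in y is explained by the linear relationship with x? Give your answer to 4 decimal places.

0.0698

r² = (0.2642)² = 0.0698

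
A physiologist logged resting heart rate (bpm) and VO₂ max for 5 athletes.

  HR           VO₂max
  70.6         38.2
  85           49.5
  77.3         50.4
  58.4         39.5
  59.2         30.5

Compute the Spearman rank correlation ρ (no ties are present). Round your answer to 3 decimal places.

0.600

Rank HR: 3, 5, 4, 1, 2
Rank VO₂max: 2, 4, 5, 3, 1
d = rank(HR) − rank(VO₂max): 1, 1, -1, -2, 1; Σd² = 8
ρ = 1 − 6Σd² / [n(n²−1)] = 1 − 6×8 / (5×24) = 1 − 48/120 ≈ 0.600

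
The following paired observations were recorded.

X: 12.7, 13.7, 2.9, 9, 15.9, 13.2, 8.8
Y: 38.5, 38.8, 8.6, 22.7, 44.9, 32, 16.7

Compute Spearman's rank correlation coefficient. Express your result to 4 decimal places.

0.9643

Rank X: 4, 6, 1, 3, 7, 5, 2
Rank Y: 5, 6, 1, 3, 7, 4, 2
d = rank(X) − rank(Y): -1, 0, 0, 0, 0, 1, 0; Σd² = 2
ρ = 1 − 6Σd² / [n(n²−1)] = 1 − 6×2 / (7×48) = 1 − 12/336 ≈ 0.9643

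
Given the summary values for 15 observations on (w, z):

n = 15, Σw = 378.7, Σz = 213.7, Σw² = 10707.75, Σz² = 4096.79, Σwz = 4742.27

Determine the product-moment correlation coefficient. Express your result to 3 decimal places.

r = (nΣwz − ΣwΣz) / √[(nΣw² − (Σw)²)(nΣz² − (Σz)²)]
Numerator: 15×4742.27 − 378.7×213.7 = -9794.14
Denominator: √[(160616.25 − 143413.69)(61451.85 − 45667.69)] = √[17202.56 × 15784.16] = 16478.1055
r = -9794.14 / 16478.1055 ≈ -0.594

-0.594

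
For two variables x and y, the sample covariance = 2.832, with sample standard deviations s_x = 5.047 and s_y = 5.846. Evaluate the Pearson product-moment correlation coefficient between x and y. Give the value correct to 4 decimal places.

0.0960

r = Cov(x,y) / (s_x · s_y) = 2.832 / (5.047 × 5.846)
  = 2.832 / 29.5048 ≈ 0.0960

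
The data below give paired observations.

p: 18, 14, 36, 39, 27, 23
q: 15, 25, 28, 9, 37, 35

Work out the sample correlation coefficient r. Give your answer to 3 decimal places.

n = 6, Σp = 157, Σq = 149, Σp² = 4595, Σq² = 4309, Σpq = 3783
nΣpq − ΣpΣq = 22698 − 23393 = -695
nΣp² − (Σp)² = 27570 − 24649 = 2921; nΣq² − (Σq)² = 25854 − 22201 = 3653
r = -695 / √(2921 × 3653) = -695 / 3266.5598 ≈ -0.213

-0.213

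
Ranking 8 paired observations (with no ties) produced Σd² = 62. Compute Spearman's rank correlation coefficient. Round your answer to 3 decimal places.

0.262

ρ = 1 − 6Σd² / [n(n²−1)] = 1 − 6×62 / (8×63)
  = 1 − 372/504 = 1 − 0.7381 ≈ 0.262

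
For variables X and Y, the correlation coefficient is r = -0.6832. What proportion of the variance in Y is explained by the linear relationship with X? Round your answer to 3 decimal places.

r² = (-0.6832)² = 0.467

0.467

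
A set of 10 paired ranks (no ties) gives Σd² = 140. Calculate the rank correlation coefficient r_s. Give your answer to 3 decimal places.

0.152

ρ = 1 − 6Σd² / [n(n²−1)] = 1 − 6×140 / (10×99)
  = 1 − 840/990 = 1 − 0.8485 ≈ 0.152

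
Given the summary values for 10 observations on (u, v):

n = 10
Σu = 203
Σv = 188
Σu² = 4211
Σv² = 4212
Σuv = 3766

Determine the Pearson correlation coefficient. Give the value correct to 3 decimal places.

-0.204

r = (nΣuv − ΣuΣv) / √[(nΣu² − (Σu)²)(nΣv² − (Σv)²)]
Numerator: 10×3766 − 203×188 = -504
Denominator: √[(42110 − 41209)(42120 − 35344)] = √[901 × 6776] = 2470.8654
r = -504 / 2470.8654 ≈ -0.204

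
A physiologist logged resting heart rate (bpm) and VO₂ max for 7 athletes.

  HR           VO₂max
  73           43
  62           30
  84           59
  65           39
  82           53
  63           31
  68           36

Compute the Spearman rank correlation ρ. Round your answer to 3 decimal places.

0.964

Rank HR: 5, 1, 7, 3, 6, 2, 4
Rank VO₂max: 5, 1, 7, 4, 6, 2, 3
d = rank(HR) − rank(VO₂max): 0, 0, 0, -1, 0, 0, 1; Σd² = 2
ρ = 1 − 6Σd² / [n(n²−1)] = 1 − 6×2 / (7×48) = 1 − 12/336 ≈ 0.964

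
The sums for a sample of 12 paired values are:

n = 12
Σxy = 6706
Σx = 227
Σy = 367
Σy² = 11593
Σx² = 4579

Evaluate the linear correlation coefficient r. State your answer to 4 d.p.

r = (nΣxy − ΣxΣy) / √[(nΣx² − (Σx)²)(nΣy² − (Σy)²)]
Numerator: 12×6706 − 227×367 = -2837
Denominator: √[(54948 − 51529)(139116 − 134689)] = √[3419 × 4427] = 3890.4901
r = -2837 / 3890.4901 ≈ -0.7292

-0.7292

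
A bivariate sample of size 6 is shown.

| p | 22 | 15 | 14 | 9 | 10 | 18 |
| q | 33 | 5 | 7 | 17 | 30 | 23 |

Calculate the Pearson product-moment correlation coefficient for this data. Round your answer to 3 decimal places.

n = 6, Σp = 88, Σq = 115, Σp² = 1410, Σq² = 2881, Σpq = 1766
nΣpq − ΣpΣq = 10596 − 10120 = 476
nΣp² − (Σp)² = 8460 − 7744 = 716; nΣq² − (Σq)² = 17286 − 13225 = 4061
r = 476 / √(716 × 4061) = 476 / 1705.1909 ≈ 0.279

0.279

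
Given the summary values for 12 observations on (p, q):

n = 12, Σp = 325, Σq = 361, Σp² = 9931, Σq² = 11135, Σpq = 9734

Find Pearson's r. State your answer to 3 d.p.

-0.077

r = (nΣpq − ΣpΣq) / √[(nΣp² − (Σp)²)(nΣq² − (Σq)²)]
Numerator: 12×9734 − 325×361 = -517
Denominator: √[(119172 − 105625)(133620 − 130321)] = √[13547 × 3299] = 6685.1741
r = -517 / 6685.1741 ≈ -0.077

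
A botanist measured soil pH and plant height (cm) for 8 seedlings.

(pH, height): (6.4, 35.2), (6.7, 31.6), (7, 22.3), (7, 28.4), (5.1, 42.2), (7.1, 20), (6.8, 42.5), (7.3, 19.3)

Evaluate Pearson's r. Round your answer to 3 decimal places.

-0.729

n = 8, Σx = 53.4, Σy = 241.5, Σx² = 359.8, Σy² = 7901.03, Σxy = 1579.01
nΣxy − ΣxΣy = 12632.08 − 12896.1 = -264.02
nΣx² − (Σx)² = 2878.4 − 2851.56 = 26.84; nΣy² − (Σy)² = 63208.24 − 58322.25 = 4885.99
r = -264.02 / √(26.84 × 4885.99) = -264.02 / 362.1325 ≈ -0.729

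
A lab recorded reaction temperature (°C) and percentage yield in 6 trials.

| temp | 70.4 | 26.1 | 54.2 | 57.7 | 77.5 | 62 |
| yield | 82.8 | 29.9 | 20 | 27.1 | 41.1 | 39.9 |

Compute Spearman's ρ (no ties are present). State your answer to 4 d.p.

Rank temp: 5, 1, 2, 3, 6, 4
Rank yield: 6, 3, 1, 2, 5, 4
d = rank(temp) − rank(yield): -1, -2, 1, 1, 1, 0; Σd² = 8
ρ = 1 − 6Σd² / [n(n²−1)] = 1 − 6×8 / (6×35) = 1 − 48/210 ≈ 0.7714

0.7714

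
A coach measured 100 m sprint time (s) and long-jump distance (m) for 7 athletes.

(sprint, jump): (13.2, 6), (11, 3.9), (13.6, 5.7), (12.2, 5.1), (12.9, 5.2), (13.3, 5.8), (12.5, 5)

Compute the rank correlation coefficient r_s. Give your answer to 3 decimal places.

Rank sprint: 5, 1, 7, 2, 4, 6, 3
Rank jump: 7, 1, 5, 3, 4, 6, 2
d = rank(sprint) − rank(jump): -2, 0, 2, -1, 0, 0, 1; Σd² = 10
ρ = 1 − 6Σd² / [n(n²−1)] = 1 − 6×10 / (7×48) = 1 − 60/336 ≈ 0.821

0.821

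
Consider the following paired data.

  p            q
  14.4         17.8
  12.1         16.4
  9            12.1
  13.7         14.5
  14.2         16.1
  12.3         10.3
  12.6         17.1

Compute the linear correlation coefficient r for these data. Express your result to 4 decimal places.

n = 7, Σp = 88.3, Σq = 104.3, Σp² = 1134.15, Σq² = 1600.17, Σpq = 1333.08
nΣpq − ΣpΣq = 9331.56 − 9209.69 = 121.87
nΣp² − (Σp)² = 7939.05 − 7796.89 = 142.16; nΣq² − (Σq)² = 11201.19 − 10878.49 = 322.7
r = 121.87 / √(142.16 × 322.7) = 121.87 / 214.1846 ≈ 0.5690

0.5690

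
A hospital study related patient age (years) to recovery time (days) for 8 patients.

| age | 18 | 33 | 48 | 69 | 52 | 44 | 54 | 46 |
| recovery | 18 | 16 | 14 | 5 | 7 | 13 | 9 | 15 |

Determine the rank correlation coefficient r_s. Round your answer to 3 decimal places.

-0.905

Rank age: 1, 2, 5, 8, 6, 3, 7, 4
Rank recovery: 8, 7, 5, 1, 2, 4, 3, 6
d = rank(age) − rank(recovery): -7, -5, 0, 7, 4, -1, 4, -2; Σd² = 160
ρ = 1 − 6Σd² / [n(n²−1)] = 1 − 6×160 / (8×63) = 1 − 960/504 ≈ -0.905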